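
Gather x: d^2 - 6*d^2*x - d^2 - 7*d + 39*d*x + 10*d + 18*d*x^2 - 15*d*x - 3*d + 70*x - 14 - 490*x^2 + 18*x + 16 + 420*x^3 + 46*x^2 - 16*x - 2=420*x^3 + x^2*(18*d - 444) + x*(-6*d^2 + 24*d + 72)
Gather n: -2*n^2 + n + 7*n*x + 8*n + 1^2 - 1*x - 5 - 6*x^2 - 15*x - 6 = -2*n^2 + n*(7*x + 9) - 6*x^2 - 16*x - 10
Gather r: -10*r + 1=1 - 10*r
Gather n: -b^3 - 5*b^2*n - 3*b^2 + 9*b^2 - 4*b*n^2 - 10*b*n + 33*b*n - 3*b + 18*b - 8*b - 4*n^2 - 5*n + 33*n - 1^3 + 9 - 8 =-b^3 + 6*b^2 + 7*b + n^2*(-4*b - 4) + n*(-5*b^2 + 23*b + 28)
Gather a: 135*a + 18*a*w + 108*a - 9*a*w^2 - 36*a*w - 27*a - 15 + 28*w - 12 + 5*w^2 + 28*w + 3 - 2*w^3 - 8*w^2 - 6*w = a*(-9*w^2 - 18*w + 216) - 2*w^3 - 3*w^2 + 50*w - 24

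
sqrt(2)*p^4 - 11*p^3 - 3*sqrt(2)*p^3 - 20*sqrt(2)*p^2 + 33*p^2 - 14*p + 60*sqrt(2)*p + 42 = (p - 3)*(p - 7*sqrt(2))*(p + sqrt(2))*(sqrt(2)*p + 1)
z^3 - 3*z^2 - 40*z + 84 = (z - 7)*(z - 2)*(z + 6)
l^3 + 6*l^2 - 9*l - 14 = (l - 2)*(l + 1)*(l + 7)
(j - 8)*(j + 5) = j^2 - 3*j - 40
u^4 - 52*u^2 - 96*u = u*(u - 8)*(u + 2)*(u + 6)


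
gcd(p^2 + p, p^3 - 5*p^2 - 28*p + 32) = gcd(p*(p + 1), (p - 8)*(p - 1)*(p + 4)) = 1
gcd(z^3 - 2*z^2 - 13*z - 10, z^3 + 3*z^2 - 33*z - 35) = z^2 - 4*z - 5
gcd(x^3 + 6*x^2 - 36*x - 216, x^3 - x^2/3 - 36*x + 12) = x^2 - 36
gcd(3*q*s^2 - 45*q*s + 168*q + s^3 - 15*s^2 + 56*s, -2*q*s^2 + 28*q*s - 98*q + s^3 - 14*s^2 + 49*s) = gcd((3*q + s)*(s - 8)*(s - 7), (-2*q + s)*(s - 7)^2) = s - 7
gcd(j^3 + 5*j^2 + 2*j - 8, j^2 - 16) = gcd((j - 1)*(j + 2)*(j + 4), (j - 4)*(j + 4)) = j + 4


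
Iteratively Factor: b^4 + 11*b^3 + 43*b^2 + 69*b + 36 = (b + 1)*(b^3 + 10*b^2 + 33*b + 36) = (b + 1)*(b + 3)*(b^2 + 7*b + 12) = (b + 1)*(b + 3)*(b + 4)*(b + 3)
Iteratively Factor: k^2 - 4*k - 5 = (k - 5)*(k + 1)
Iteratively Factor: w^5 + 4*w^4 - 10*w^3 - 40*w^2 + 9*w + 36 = (w + 1)*(w^4 + 3*w^3 - 13*w^2 - 27*w + 36) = (w - 1)*(w + 1)*(w^3 + 4*w^2 - 9*w - 36) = (w - 1)*(w + 1)*(w + 3)*(w^2 + w - 12) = (w - 1)*(w + 1)*(w + 3)*(w + 4)*(w - 3)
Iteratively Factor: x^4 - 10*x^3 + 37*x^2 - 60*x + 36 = (x - 2)*(x^3 - 8*x^2 + 21*x - 18) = (x - 3)*(x - 2)*(x^2 - 5*x + 6) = (x - 3)^2*(x - 2)*(x - 2)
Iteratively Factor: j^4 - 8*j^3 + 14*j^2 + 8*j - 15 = (j - 1)*(j^3 - 7*j^2 + 7*j + 15) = (j - 3)*(j - 1)*(j^2 - 4*j - 5) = (j - 5)*(j - 3)*(j - 1)*(j + 1)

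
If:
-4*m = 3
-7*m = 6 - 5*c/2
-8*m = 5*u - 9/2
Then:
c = 3/10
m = -3/4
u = 21/10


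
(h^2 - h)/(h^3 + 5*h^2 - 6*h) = 1/(h + 6)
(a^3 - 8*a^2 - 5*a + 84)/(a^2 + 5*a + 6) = (a^2 - 11*a + 28)/(a + 2)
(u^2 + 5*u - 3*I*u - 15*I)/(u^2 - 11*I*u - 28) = (u^2 + u*(5 - 3*I) - 15*I)/(u^2 - 11*I*u - 28)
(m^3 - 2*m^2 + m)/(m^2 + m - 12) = m*(m^2 - 2*m + 1)/(m^2 + m - 12)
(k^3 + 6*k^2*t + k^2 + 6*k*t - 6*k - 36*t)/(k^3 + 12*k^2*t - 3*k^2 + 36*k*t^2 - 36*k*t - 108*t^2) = (k^2 + k - 6)/(k^2 + 6*k*t - 3*k - 18*t)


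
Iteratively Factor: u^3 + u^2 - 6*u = (u - 2)*(u^2 + 3*u) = u*(u - 2)*(u + 3)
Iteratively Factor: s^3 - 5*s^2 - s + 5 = (s + 1)*(s^2 - 6*s + 5) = (s - 1)*(s + 1)*(s - 5)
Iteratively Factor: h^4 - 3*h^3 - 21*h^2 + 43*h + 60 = (h - 3)*(h^3 - 21*h - 20) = (h - 5)*(h - 3)*(h^2 + 5*h + 4) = (h - 5)*(h - 3)*(h + 1)*(h + 4)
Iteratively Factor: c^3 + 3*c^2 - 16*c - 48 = (c + 3)*(c^2 - 16) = (c - 4)*(c + 3)*(c + 4)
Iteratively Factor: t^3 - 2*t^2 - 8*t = (t)*(t^2 - 2*t - 8) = t*(t - 4)*(t + 2)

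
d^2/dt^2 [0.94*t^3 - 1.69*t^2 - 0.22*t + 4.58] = 5.64*t - 3.38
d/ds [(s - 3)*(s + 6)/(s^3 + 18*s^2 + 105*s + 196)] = (-s^3 + s^2 + 98*s + 354)/(s^5 + 29*s^4 + 331*s^3 + 1855*s^2 + 5096*s + 5488)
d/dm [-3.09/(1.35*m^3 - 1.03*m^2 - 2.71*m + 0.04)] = (12.5145*m^2 - 6.3654*m - 8.3739)/(1.35*m^3 - 1.03*m^2 - 2.71*m + 0.04)^2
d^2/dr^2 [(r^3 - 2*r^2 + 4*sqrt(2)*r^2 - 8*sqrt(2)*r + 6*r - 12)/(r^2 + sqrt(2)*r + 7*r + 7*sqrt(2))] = 18*(-3*sqrt(2)*r^3 + 7*r^3 - 18*r^2 + 21*sqrt(2)*r^2 - 18*sqrt(2)*r + 42*r - 12 + 14*sqrt(2))/(r^6 + 3*sqrt(2)*r^5 + 21*r^5 + 63*sqrt(2)*r^4 + 153*r^4 + 469*r^3 + 443*sqrt(2)*r^3 + 882*r^2 + 1071*sqrt(2)*r^2 + 294*sqrt(2)*r + 2058*r + 686*sqrt(2))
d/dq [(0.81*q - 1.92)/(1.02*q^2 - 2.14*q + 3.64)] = (-0.8262*q^2 + 3.9168*q - 1.1604)/(1.0404*q^4 - 4.3656*q^3 + 12.0052*q^2 - 15.5792*q + 13.2496)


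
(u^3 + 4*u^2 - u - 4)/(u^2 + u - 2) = (u^2 + 5*u + 4)/(u + 2)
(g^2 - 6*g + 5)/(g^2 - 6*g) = (g^2 - 6*g + 5)/(g*(g - 6))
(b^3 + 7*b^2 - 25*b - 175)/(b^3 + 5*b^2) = 1 + 2/b - 35/b^2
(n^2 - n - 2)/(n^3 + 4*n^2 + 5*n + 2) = (n - 2)/(n^2 + 3*n + 2)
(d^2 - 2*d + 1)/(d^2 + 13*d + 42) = (d^2 - 2*d + 1)/(d^2 + 13*d + 42)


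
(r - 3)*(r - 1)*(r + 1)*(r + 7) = r^4 + 4*r^3 - 22*r^2 - 4*r + 21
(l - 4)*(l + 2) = l^2 - 2*l - 8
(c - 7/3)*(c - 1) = c^2 - 10*c/3 + 7/3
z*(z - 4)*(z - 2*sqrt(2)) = z^3 - 4*z^2 - 2*sqrt(2)*z^2 + 8*sqrt(2)*z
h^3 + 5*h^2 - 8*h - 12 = (h - 2)*(h + 1)*(h + 6)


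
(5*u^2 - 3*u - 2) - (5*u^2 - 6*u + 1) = 3*u - 3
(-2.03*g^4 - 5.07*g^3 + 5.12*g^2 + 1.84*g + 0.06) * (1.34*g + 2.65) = -2.7202*g^5 - 12.1733*g^4 - 6.5747*g^3 + 16.0336*g^2 + 4.9564*g + 0.159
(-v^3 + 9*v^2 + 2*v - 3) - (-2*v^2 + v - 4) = -v^3 + 11*v^2 + v + 1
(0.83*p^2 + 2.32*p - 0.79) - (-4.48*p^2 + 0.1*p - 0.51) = 5.31*p^2 + 2.22*p - 0.28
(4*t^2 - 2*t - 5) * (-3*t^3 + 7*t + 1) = -12*t^5 + 6*t^4 + 43*t^3 - 10*t^2 - 37*t - 5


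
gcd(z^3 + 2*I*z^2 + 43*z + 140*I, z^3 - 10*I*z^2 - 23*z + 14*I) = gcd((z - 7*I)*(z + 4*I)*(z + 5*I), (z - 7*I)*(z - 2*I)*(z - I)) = z - 7*I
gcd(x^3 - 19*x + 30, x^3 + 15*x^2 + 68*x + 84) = 1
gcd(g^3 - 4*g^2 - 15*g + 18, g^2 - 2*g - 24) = g - 6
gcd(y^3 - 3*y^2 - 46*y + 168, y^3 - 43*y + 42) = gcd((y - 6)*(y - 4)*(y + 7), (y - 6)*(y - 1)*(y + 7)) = y^2 + y - 42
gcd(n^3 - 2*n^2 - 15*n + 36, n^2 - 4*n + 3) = n - 3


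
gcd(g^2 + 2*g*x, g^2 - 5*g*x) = g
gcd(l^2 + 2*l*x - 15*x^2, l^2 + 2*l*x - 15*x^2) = -l^2 - 2*l*x + 15*x^2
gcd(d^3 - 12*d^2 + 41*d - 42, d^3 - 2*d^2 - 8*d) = 1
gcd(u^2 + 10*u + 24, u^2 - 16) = u + 4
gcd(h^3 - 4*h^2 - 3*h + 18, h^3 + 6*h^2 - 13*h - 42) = h^2 - h - 6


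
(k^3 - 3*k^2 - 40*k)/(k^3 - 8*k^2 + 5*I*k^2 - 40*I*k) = (k + 5)/(k + 5*I)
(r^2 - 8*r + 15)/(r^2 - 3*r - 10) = (r - 3)/(r + 2)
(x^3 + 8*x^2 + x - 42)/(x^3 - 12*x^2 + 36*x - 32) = (x^2 + 10*x + 21)/(x^2 - 10*x + 16)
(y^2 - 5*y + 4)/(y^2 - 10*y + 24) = (y - 1)/(y - 6)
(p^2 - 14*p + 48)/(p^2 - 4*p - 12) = (p - 8)/(p + 2)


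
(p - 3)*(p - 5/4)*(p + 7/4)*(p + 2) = p^4 - p^3/2 - 139*p^2/16 - 13*p/16 + 105/8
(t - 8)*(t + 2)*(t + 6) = t^3 - 52*t - 96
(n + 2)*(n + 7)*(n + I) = n^3 + 9*n^2 + I*n^2 + 14*n + 9*I*n + 14*I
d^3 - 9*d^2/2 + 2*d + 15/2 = (d - 3)*(d - 5/2)*(d + 1)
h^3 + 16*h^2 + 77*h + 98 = (h + 2)*(h + 7)^2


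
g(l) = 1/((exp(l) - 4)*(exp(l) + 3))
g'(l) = -exp(l)/((exp(l) - 4)*(exp(l) + 3)^2) - exp(l)/((exp(l) - 4)^2*(exp(l) + 3)) = (1 - 2*exp(l))*exp(l)/(exp(4*l) - 2*exp(3*l) - 23*exp(2*l) + 24*exp(l) + 144)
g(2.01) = 0.03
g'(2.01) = -0.08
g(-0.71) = -0.08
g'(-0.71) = 0.00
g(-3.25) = -0.08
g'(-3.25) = 0.00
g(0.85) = -0.11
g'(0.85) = -0.11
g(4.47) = 0.00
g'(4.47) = -0.00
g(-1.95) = -0.08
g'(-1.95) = 0.00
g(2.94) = 0.00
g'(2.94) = -0.01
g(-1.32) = -0.08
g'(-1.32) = 0.00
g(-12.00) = -0.08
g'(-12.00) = 0.00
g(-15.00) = -0.08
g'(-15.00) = 0.00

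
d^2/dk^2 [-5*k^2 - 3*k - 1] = -10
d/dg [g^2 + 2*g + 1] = 2*g + 2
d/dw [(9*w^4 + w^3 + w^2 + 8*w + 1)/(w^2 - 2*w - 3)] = (18*w^5 - 53*w^4 - 112*w^3 - 19*w^2 - 8*w - 22)/(w^4 - 4*w^3 - 2*w^2 + 12*w + 9)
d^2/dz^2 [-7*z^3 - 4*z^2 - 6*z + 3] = -42*z - 8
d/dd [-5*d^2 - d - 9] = -10*d - 1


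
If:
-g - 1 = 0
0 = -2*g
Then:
No Solution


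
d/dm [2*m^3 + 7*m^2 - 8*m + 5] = 6*m^2 + 14*m - 8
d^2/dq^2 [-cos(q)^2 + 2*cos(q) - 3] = -2*cos(q) + 2*cos(2*q)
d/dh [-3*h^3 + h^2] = h*(2 - 9*h)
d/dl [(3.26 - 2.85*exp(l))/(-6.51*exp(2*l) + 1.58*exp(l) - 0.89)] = (-18.5535*exp(2*l) + 42.4452*exp(l) - 2.6143)*exp(l)/(42.3801*exp(4*l) - 20.5716*exp(3*l) + 14.0842*exp(2*l) - 2.8124*exp(l) + 0.7921)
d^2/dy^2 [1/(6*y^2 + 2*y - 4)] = (-9*y^2 - 3*y + (6*y + 1)^2 + 6)/(3*y^2 + y - 2)^3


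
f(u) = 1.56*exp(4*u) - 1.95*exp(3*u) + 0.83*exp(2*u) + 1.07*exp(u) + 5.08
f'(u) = 6.24*exp(4*u) - 5.85*exp(3*u) + 1.66*exp(2*u) + 1.07*exp(u)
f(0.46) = 10.93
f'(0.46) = 21.90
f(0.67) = 18.54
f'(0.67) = 55.78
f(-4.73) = 5.09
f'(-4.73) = 0.01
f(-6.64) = 5.08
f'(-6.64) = 0.00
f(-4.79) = 5.09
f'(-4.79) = 0.01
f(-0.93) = 5.55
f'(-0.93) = 0.47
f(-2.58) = 5.17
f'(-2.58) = 0.09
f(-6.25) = 5.08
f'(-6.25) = 0.00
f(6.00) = 41195129105.96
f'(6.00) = 164908281875.39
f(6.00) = 41195129105.96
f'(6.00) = 164908281875.39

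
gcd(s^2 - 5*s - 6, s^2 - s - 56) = 1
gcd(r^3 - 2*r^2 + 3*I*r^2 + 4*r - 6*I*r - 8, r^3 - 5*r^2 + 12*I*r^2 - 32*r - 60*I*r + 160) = r + 4*I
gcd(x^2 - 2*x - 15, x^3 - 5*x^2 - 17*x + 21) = x + 3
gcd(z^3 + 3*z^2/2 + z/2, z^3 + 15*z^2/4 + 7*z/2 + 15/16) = z + 1/2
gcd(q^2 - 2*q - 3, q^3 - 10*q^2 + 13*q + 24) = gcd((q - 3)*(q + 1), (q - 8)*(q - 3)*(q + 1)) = q^2 - 2*q - 3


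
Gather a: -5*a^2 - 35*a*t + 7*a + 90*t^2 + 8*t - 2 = -5*a^2 + a*(7 - 35*t) + 90*t^2 + 8*t - 2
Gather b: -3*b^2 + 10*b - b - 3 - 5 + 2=-3*b^2 + 9*b - 6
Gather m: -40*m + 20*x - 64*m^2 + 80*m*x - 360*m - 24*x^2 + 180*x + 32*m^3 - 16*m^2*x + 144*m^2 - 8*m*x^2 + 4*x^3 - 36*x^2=32*m^3 + m^2*(80 - 16*x) + m*(-8*x^2 + 80*x - 400) + 4*x^3 - 60*x^2 + 200*x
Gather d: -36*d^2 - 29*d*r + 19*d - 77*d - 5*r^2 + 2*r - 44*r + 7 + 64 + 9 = -36*d^2 + d*(-29*r - 58) - 5*r^2 - 42*r + 80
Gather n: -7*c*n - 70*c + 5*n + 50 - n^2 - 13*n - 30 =-70*c - n^2 + n*(-7*c - 8) + 20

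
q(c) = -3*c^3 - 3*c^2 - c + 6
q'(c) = -9*c^2 - 6*c - 1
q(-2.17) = 24.70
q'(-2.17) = -30.36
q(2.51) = -62.85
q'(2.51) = -72.76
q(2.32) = -49.93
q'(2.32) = -63.36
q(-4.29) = 191.94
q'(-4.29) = -140.90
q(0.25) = 5.52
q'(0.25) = -3.06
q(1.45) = -10.90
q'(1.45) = -28.62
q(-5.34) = 382.61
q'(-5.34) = -225.60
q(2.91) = -96.24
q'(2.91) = -94.67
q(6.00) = -756.00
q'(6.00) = -361.00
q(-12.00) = 4770.00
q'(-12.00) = -1225.00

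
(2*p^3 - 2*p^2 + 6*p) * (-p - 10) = -2*p^4 - 18*p^3 + 14*p^2 - 60*p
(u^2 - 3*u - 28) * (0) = 0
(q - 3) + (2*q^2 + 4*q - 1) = 2*q^2 + 5*q - 4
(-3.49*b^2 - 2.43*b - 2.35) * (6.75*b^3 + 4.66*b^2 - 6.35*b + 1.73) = -23.5575*b^5 - 32.6659*b^4 - 5.0248*b^3 - 1.5582*b^2 + 10.7186*b - 4.0655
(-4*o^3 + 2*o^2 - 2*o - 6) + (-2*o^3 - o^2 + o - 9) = -6*o^3 + o^2 - o - 15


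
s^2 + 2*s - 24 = (s - 4)*(s + 6)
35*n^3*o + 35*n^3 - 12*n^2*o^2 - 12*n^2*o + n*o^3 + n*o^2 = (-7*n + o)*(-5*n + o)*(n*o + n)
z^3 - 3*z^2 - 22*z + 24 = (z - 6)*(z - 1)*(z + 4)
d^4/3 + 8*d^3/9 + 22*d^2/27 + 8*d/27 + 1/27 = (d/3 + 1/3)*(d + 1/3)^2*(d + 1)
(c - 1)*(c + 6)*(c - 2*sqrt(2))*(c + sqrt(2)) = c^4 - sqrt(2)*c^3 + 5*c^3 - 10*c^2 - 5*sqrt(2)*c^2 - 20*c + 6*sqrt(2)*c + 24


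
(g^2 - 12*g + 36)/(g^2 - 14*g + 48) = (g - 6)/(g - 8)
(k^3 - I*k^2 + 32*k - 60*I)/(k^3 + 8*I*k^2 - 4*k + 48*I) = (k - 5*I)/(k + 4*I)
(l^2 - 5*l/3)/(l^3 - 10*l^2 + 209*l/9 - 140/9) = 3*l/(3*l^2 - 25*l + 28)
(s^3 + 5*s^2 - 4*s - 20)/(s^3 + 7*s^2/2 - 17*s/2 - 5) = 2*(s + 2)/(2*s + 1)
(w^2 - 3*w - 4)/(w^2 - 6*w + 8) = (w + 1)/(w - 2)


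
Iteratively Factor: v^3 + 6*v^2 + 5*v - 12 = (v + 3)*(v^2 + 3*v - 4) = (v + 3)*(v + 4)*(v - 1)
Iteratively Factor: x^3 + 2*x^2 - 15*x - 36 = (x + 3)*(x^2 - x - 12) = (x - 4)*(x + 3)*(x + 3)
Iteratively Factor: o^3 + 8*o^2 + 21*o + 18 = (o + 3)*(o^2 + 5*o + 6) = (o + 2)*(o + 3)*(o + 3)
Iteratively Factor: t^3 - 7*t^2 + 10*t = (t)*(t^2 - 7*t + 10) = t*(t - 2)*(t - 5)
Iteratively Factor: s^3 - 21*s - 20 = (s + 4)*(s^2 - 4*s - 5) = (s + 1)*(s + 4)*(s - 5)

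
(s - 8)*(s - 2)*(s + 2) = s^3 - 8*s^2 - 4*s + 32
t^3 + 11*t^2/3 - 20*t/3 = t*(t - 4/3)*(t + 5)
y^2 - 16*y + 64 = (y - 8)^2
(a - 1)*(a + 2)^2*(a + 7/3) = a^4 + 16*a^3/3 + 7*a^2 - 4*a - 28/3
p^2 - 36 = (p - 6)*(p + 6)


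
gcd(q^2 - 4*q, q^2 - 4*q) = q^2 - 4*q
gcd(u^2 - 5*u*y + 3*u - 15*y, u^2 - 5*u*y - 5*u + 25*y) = -u + 5*y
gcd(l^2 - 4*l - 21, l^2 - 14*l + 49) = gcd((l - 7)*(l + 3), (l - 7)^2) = l - 7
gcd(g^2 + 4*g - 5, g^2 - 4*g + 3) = g - 1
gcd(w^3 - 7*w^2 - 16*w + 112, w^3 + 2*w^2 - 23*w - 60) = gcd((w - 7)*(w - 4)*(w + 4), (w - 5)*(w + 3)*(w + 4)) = w + 4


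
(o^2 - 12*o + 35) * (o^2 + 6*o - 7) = o^4 - 6*o^3 - 44*o^2 + 294*o - 245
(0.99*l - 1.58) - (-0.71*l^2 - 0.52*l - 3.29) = 0.71*l^2 + 1.51*l + 1.71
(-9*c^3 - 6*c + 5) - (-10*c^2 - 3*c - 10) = -9*c^3 + 10*c^2 - 3*c + 15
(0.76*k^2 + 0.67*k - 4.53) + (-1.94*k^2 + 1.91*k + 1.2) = -1.18*k^2 + 2.58*k - 3.33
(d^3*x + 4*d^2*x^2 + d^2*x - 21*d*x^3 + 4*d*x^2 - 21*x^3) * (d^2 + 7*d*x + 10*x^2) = d^5*x + 11*d^4*x^2 + d^4*x + 17*d^3*x^3 + 11*d^3*x^2 - 107*d^2*x^4 + 17*d^2*x^3 - 210*d*x^5 - 107*d*x^4 - 210*x^5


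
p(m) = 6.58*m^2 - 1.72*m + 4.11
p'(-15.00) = -199.12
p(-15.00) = 1510.41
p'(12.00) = 156.20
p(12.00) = 930.99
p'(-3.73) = -50.81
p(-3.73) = 102.07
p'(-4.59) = -62.12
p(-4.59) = 150.63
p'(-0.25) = -5.01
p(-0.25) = 4.95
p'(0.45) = 4.20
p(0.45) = 4.67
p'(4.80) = 61.45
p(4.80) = 147.46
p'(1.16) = 13.55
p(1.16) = 10.97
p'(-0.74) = -11.46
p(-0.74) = 8.99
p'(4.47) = 57.11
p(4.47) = 127.90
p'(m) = 13.16*m - 1.72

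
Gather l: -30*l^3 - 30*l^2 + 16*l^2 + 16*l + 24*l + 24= -30*l^3 - 14*l^2 + 40*l + 24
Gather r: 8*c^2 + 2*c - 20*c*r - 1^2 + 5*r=8*c^2 + 2*c + r*(5 - 20*c) - 1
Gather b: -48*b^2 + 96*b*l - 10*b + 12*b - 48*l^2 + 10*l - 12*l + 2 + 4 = -48*b^2 + b*(96*l + 2) - 48*l^2 - 2*l + 6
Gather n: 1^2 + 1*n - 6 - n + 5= 0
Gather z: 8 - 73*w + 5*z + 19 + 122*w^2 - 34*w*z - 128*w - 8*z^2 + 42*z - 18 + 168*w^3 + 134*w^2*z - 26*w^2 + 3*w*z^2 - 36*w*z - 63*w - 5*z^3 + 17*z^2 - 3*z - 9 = 168*w^3 + 96*w^2 - 264*w - 5*z^3 + z^2*(3*w + 9) + z*(134*w^2 - 70*w + 44)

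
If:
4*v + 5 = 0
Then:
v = -5/4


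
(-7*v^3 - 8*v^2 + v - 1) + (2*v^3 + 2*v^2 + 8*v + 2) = -5*v^3 - 6*v^2 + 9*v + 1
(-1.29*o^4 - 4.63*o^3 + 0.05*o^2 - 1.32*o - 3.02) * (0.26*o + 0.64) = -0.3354*o^5 - 2.0294*o^4 - 2.9502*o^3 - 0.3112*o^2 - 1.63*o - 1.9328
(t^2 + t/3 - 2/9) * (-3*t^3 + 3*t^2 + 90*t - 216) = -3*t^5 + 2*t^4 + 275*t^3/3 - 560*t^2/3 - 92*t + 48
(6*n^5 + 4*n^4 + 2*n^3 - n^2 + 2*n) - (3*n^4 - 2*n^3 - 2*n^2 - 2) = 6*n^5 + n^4 + 4*n^3 + n^2 + 2*n + 2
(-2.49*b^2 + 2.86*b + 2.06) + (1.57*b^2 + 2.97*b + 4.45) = -0.92*b^2 + 5.83*b + 6.51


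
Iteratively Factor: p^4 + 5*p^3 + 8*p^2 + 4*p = (p + 1)*(p^3 + 4*p^2 + 4*p) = p*(p + 1)*(p^2 + 4*p + 4) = p*(p + 1)*(p + 2)*(p + 2)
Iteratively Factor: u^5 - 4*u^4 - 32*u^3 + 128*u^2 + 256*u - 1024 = (u - 4)*(u^4 - 32*u^2 + 256) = (u - 4)*(u + 4)*(u^3 - 4*u^2 - 16*u + 64) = (u - 4)^2*(u + 4)*(u^2 - 16) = (u - 4)^2*(u + 4)^2*(u - 4)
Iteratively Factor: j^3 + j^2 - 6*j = (j)*(j^2 + j - 6) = j*(j - 2)*(j + 3)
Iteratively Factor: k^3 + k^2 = (k)*(k^2 + k) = k^2*(k + 1)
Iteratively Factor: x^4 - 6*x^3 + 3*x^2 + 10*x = (x - 5)*(x^3 - x^2 - 2*x) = (x - 5)*(x + 1)*(x^2 - 2*x) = (x - 5)*(x - 2)*(x + 1)*(x)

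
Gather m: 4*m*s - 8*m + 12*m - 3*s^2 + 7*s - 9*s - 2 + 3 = m*(4*s + 4) - 3*s^2 - 2*s + 1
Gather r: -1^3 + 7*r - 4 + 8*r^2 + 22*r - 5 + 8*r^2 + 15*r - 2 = 16*r^2 + 44*r - 12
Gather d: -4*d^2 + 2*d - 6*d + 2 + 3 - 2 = -4*d^2 - 4*d + 3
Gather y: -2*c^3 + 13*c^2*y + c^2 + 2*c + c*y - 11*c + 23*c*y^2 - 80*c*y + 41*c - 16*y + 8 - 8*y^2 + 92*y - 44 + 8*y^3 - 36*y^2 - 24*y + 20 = -2*c^3 + c^2 + 32*c + 8*y^3 + y^2*(23*c - 44) + y*(13*c^2 - 79*c + 52) - 16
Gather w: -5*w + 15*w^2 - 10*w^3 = -10*w^3 + 15*w^2 - 5*w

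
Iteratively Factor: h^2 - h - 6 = (h + 2)*(h - 3)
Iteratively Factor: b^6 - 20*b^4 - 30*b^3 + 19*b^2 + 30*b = (b)*(b^5 - 20*b^3 - 30*b^2 + 19*b + 30) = b*(b - 1)*(b^4 + b^3 - 19*b^2 - 49*b - 30) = b*(b - 1)*(b + 2)*(b^3 - b^2 - 17*b - 15) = b*(b - 1)*(b + 1)*(b + 2)*(b^2 - 2*b - 15) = b*(b - 5)*(b - 1)*(b + 1)*(b + 2)*(b + 3)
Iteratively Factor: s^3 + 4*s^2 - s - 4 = (s + 1)*(s^2 + 3*s - 4) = (s + 1)*(s + 4)*(s - 1)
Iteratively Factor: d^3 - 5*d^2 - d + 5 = (d - 5)*(d^2 - 1) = (d - 5)*(d - 1)*(d + 1)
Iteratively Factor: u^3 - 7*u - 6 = (u + 1)*(u^2 - u - 6) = (u + 1)*(u + 2)*(u - 3)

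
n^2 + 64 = (n - 8*I)*(n + 8*I)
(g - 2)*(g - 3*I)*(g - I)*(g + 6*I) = g^4 - 2*g^3 + 2*I*g^3 + 21*g^2 - 4*I*g^2 - 42*g - 18*I*g + 36*I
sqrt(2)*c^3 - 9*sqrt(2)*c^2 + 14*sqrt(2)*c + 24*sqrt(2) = (c - 6)*(c - 4)*(sqrt(2)*c + sqrt(2))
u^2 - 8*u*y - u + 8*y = (u - 1)*(u - 8*y)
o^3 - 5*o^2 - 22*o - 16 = (o - 8)*(o + 1)*(o + 2)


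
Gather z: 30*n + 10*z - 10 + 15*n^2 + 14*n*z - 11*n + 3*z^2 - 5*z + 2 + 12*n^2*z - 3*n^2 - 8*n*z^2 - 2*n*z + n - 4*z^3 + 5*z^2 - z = 12*n^2 + 20*n - 4*z^3 + z^2*(8 - 8*n) + z*(12*n^2 + 12*n + 4) - 8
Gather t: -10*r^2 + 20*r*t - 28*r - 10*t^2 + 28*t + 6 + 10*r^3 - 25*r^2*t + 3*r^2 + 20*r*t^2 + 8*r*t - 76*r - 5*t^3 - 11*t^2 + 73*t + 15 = 10*r^3 - 7*r^2 - 104*r - 5*t^3 + t^2*(20*r - 21) + t*(-25*r^2 + 28*r + 101) + 21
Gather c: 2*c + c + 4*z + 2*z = 3*c + 6*z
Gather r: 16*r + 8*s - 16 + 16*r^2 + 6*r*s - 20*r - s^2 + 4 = 16*r^2 + r*(6*s - 4) - s^2 + 8*s - 12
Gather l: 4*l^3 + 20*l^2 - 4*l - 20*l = 4*l^3 + 20*l^2 - 24*l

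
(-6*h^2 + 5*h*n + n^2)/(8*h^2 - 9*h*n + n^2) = (-6*h - n)/(8*h - n)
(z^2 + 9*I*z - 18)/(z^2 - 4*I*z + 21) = (z + 6*I)/(z - 7*I)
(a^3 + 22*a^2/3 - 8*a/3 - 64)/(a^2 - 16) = (a^2 + 10*a/3 - 16)/(a - 4)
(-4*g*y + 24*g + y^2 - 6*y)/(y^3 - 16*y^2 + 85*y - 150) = (-4*g + y)/(y^2 - 10*y + 25)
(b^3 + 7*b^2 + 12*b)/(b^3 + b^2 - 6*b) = (b + 4)/(b - 2)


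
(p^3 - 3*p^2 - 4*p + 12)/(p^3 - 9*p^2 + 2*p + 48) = (p - 2)/(p - 8)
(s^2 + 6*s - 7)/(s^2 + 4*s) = (s^2 + 6*s - 7)/(s*(s + 4))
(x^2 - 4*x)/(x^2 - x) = (x - 4)/(x - 1)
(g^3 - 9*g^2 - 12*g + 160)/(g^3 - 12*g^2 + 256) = (g - 5)/(g - 8)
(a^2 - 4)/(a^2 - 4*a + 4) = (a + 2)/(a - 2)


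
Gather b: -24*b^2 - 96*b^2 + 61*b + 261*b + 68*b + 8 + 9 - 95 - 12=-120*b^2 + 390*b - 90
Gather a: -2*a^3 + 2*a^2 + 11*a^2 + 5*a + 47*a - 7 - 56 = -2*a^3 + 13*a^2 + 52*a - 63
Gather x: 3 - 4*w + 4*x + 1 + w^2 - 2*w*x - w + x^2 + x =w^2 - 5*w + x^2 + x*(5 - 2*w) + 4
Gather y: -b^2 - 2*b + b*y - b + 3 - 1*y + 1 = -b^2 - 3*b + y*(b - 1) + 4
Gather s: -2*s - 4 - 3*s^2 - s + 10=-3*s^2 - 3*s + 6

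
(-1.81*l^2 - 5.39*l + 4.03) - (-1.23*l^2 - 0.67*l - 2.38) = -0.58*l^2 - 4.72*l + 6.41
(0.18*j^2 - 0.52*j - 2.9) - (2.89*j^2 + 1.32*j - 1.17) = -2.71*j^2 - 1.84*j - 1.73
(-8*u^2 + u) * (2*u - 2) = -16*u^3 + 18*u^2 - 2*u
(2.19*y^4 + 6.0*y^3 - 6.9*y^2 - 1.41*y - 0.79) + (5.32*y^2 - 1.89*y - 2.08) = 2.19*y^4 + 6.0*y^3 - 1.58*y^2 - 3.3*y - 2.87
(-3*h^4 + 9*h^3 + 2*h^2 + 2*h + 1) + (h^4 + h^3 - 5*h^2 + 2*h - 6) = -2*h^4 + 10*h^3 - 3*h^2 + 4*h - 5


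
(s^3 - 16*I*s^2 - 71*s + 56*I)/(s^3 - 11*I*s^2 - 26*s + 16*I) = (s - 7*I)/(s - 2*I)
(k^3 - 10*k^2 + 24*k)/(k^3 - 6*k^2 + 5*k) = (k^2 - 10*k + 24)/(k^2 - 6*k + 5)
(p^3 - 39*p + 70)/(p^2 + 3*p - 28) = (p^2 - 7*p + 10)/(p - 4)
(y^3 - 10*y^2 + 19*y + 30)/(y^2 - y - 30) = (y^2 - 4*y - 5)/(y + 5)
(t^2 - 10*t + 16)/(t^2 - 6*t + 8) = (t - 8)/(t - 4)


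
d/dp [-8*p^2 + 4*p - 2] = 4 - 16*p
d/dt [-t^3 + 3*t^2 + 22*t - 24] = -3*t^2 + 6*t + 22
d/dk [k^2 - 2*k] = 2*k - 2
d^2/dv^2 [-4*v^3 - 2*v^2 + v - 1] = -24*v - 4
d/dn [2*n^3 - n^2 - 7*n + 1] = 6*n^2 - 2*n - 7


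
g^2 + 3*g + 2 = (g + 1)*(g + 2)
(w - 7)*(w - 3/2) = w^2 - 17*w/2 + 21/2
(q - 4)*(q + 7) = q^2 + 3*q - 28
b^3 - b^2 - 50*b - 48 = (b - 8)*(b + 1)*(b + 6)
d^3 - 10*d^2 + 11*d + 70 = (d - 7)*(d - 5)*(d + 2)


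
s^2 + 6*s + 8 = (s + 2)*(s + 4)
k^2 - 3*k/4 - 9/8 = (k - 3/2)*(k + 3/4)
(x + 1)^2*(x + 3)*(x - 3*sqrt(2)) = x^4 - 3*sqrt(2)*x^3 + 5*x^3 - 15*sqrt(2)*x^2 + 7*x^2 - 21*sqrt(2)*x + 3*x - 9*sqrt(2)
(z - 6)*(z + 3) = z^2 - 3*z - 18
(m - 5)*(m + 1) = m^2 - 4*m - 5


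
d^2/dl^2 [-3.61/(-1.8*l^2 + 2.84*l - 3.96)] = (-23.3928*l^2 + 36.90864*l + 3.61*(3.6*l - 2.84)*(7.2*l - 5.68) - 51.46416)/(1.8*l^2 - 2.84*l + 3.96)^3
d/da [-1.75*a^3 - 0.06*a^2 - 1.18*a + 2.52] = -5.25*a^2 - 0.12*a - 1.18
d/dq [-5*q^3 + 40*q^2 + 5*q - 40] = -15*q^2 + 80*q + 5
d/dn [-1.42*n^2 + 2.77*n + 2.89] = 2.77 - 2.84*n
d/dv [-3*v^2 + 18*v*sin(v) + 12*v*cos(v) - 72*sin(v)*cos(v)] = -12*v*sin(v) + 18*v*cos(v) - 6*v + 18*sin(v) + 12*cos(v) - 72*cos(2*v)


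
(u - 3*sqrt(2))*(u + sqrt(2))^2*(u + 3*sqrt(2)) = u^4 + 2*sqrt(2)*u^3 - 16*u^2 - 36*sqrt(2)*u - 36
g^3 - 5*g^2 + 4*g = g*(g - 4)*(g - 1)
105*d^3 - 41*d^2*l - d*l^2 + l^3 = (-5*d + l)*(-3*d + l)*(7*d + l)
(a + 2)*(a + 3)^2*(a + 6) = a^4 + 14*a^3 + 69*a^2 + 144*a + 108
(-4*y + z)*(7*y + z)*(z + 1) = -28*y^2*z - 28*y^2 + 3*y*z^2 + 3*y*z + z^3 + z^2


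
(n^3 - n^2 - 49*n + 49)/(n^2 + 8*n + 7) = (n^2 - 8*n + 7)/(n + 1)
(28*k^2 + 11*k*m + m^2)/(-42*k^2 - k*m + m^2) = (-28*k^2 - 11*k*m - m^2)/(42*k^2 + k*m - m^2)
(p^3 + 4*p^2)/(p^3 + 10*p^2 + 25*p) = p*(p + 4)/(p^2 + 10*p + 25)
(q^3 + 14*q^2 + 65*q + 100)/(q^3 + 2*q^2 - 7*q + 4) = (q^2 + 10*q + 25)/(q^2 - 2*q + 1)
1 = 1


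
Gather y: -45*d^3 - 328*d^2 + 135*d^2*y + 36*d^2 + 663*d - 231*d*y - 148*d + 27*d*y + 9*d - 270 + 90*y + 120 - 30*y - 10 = -45*d^3 - 292*d^2 + 524*d + y*(135*d^2 - 204*d + 60) - 160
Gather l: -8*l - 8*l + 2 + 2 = 4 - 16*l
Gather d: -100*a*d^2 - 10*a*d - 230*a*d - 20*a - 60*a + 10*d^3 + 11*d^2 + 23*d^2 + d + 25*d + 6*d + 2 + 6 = -80*a + 10*d^3 + d^2*(34 - 100*a) + d*(32 - 240*a) + 8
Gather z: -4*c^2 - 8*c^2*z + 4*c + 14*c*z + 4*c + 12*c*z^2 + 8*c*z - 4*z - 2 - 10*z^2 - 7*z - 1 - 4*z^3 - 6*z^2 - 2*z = -4*c^2 + 8*c - 4*z^3 + z^2*(12*c - 16) + z*(-8*c^2 + 22*c - 13) - 3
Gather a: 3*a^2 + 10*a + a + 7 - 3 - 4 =3*a^2 + 11*a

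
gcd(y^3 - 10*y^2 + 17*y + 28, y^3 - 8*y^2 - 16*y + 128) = y - 4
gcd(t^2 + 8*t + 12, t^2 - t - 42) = t + 6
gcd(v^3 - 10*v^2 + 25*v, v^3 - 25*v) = v^2 - 5*v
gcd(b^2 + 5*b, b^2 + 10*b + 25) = b + 5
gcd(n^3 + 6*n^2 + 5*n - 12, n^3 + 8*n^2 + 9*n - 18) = n^2 + 2*n - 3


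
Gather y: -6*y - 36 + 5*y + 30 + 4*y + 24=3*y + 18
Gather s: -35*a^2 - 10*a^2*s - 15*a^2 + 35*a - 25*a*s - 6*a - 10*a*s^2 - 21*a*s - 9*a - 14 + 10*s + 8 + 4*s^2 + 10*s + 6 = -50*a^2 + 20*a + s^2*(4 - 10*a) + s*(-10*a^2 - 46*a + 20)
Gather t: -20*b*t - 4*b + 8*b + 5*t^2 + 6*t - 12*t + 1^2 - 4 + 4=4*b + 5*t^2 + t*(-20*b - 6) + 1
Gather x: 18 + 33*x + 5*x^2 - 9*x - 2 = 5*x^2 + 24*x + 16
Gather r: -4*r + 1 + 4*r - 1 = 0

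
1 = 1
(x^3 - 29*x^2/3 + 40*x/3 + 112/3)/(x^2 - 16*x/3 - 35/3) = (3*x^2 - 8*x - 16)/(3*x + 5)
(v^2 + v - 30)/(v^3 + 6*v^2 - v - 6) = (v - 5)/(v^2 - 1)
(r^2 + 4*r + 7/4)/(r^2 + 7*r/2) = (r + 1/2)/r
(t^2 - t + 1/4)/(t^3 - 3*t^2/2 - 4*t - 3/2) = (-4*t^2 + 4*t - 1)/(2*(-2*t^3 + 3*t^2 + 8*t + 3))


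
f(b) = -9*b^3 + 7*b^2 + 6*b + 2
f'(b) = -27*b^2 + 14*b + 6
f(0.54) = 5.86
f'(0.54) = 5.69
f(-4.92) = 1213.78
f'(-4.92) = -716.45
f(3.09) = -178.16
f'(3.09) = -208.54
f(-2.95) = 276.27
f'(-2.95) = -270.27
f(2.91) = -143.04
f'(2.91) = -181.90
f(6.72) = -2372.75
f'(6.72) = -1119.20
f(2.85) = -132.38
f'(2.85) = -173.41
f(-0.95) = 10.33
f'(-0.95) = -31.67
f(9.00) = -5938.00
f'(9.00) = -2055.00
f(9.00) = -5938.00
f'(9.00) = -2055.00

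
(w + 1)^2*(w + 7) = w^3 + 9*w^2 + 15*w + 7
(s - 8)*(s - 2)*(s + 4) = s^3 - 6*s^2 - 24*s + 64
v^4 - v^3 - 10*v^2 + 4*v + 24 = (v - 3)*(v - 2)*(v + 2)^2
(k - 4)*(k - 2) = k^2 - 6*k + 8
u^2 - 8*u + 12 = (u - 6)*(u - 2)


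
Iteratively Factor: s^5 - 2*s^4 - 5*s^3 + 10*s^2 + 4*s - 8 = (s + 2)*(s^4 - 4*s^3 + 3*s^2 + 4*s - 4) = (s + 1)*(s + 2)*(s^3 - 5*s^2 + 8*s - 4) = (s - 2)*(s + 1)*(s + 2)*(s^2 - 3*s + 2) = (s - 2)*(s - 1)*(s + 1)*(s + 2)*(s - 2)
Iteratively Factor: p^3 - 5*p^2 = (p)*(p^2 - 5*p) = p*(p - 5)*(p)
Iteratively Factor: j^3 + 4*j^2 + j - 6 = (j + 2)*(j^2 + 2*j - 3) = (j - 1)*(j + 2)*(j + 3)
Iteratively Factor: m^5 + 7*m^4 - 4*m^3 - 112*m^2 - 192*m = (m - 4)*(m^4 + 11*m^3 + 40*m^2 + 48*m) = (m - 4)*(m + 4)*(m^3 + 7*m^2 + 12*m) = m*(m - 4)*(m + 4)*(m^2 + 7*m + 12) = m*(m - 4)*(m + 3)*(m + 4)*(m + 4)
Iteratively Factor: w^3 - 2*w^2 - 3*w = (w + 1)*(w^2 - 3*w) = (w - 3)*(w + 1)*(w)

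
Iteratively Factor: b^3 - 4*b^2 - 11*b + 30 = (b + 3)*(b^2 - 7*b + 10) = (b - 2)*(b + 3)*(b - 5)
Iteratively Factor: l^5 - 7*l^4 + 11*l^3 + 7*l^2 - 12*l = (l - 1)*(l^4 - 6*l^3 + 5*l^2 + 12*l) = (l - 4)*(l - 1)*(l^3 - 2*l^2 - 3*l) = (l - 4)*(l - 3)*(l - 1)*(l^2 + l) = l*(l - 4)*(l - 3)*(l - 1)*(l + 1)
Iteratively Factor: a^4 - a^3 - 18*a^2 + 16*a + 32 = (a - 4)*(a^3 + 3*a^2 - 6*a - 8) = (a - 4)*(a + 4)*(a^2 - a - 2) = (a - 4)*(a + 1)*(a + 4)*(a - 2)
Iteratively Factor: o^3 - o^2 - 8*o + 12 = (o - 2)*(o^2 + o - 6) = (o - 2)*(o + 3)*(o - 2)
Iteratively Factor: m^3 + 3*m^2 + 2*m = (m + 2)*(m^2 + m) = (m + 1)*(m + 2)*(m)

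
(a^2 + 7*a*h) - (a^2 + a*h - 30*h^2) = 6*a*h + 30*h^2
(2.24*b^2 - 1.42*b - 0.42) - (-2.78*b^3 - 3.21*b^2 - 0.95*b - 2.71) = 2.78*b^3 + 5.45*b^2 - 0.47*b + 2.29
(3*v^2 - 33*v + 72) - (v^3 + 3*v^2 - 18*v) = -v^3 - 15*v + 72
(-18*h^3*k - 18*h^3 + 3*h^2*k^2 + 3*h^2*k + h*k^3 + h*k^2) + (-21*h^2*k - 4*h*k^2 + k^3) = -18*h^3*k - 18*h^3 + 3*h^2*k^2 - 18*h^2*k + h*k^3 - 3*h*k^2 + k^3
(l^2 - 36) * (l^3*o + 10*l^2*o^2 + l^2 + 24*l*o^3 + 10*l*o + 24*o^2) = l^5*o + 10*l^4*o^2 + l^4 + 24*l^3*o^3 - 26*l^3*o - 336*l^2*o^2 - 36*l^2 - 864*l*o^3 - 360*l*o - 864*o^2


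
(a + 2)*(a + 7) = a^2 + 9*a + 14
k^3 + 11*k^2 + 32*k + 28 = (k + 2)^2*(k + 7)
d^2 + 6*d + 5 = (d + 1)*(d + 5)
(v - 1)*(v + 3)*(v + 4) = v^3 + 6*v^2 + 5*v - 12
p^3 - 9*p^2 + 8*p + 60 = (p - 6)*(p - 5)*(p + 2)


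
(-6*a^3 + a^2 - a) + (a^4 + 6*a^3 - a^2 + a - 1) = a^4 - 1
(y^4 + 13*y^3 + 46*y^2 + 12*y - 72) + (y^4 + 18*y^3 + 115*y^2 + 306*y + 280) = 2*y^4 + 31*y^3 + 161*y^2 + 318*y + 208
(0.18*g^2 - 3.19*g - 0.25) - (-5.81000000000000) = 0.18*g^2 - 3.19*g + 5.56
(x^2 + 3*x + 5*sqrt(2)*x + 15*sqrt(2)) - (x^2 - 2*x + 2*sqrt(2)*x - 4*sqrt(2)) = 3*sqrt(2)*x + 5*x + 19*sqrt(2)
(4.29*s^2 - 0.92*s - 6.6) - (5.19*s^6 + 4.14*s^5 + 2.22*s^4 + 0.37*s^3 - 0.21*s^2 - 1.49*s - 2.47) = -5.19*s^6 - 4.14*s^5 - 2.22*s^4 - 0.37*s^3 + 4.5*s^2 + 0.57*s - 4.13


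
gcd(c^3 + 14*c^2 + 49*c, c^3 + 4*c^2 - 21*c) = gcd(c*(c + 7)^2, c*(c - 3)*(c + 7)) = c^2 + 7*c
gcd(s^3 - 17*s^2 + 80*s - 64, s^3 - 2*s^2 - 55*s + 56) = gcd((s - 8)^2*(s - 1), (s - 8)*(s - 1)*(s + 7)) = s^2 - 9*s + 8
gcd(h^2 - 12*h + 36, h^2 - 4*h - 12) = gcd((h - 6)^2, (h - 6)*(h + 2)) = h - 6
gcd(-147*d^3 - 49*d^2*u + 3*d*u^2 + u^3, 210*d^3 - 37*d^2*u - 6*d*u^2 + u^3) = -7*d + u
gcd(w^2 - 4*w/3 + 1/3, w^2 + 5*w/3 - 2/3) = w - 1/3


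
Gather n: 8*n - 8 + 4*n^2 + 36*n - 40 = 4*n^2 + 44*n - 48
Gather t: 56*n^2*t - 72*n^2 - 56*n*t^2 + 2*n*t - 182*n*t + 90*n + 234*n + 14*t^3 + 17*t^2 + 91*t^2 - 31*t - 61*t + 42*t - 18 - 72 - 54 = -72*n^2 + 324*n + 14*t^3 + t^2*(108 - 56*n) + t*(56*n^2 - 180*n - 50) - 144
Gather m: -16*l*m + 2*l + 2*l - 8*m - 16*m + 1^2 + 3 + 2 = 4*l + m*(-16*l - 24) + 6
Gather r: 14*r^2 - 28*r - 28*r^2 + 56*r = -14*r^2 + 28*r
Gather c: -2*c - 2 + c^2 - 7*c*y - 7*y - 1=c^2 + c*(-7*y - 2) - 7*y - 3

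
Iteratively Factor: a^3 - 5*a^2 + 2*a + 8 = (a + 1)*(a^2 - 6*a + 8) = (a - 2)*(a + 1)*(a - 4)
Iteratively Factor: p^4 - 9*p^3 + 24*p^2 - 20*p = (p)*(p^3 - 9*p^2 + 24*p - 20) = p*(p - 2)*(p^2 - 7*p + 10) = p*(p - 2)^2*(p - 5)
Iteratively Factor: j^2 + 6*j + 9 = (j + 3)*(j + 3)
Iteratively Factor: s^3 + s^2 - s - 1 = (s + 1)*(s^2 - 1) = (s + 1)^2*(s - 1)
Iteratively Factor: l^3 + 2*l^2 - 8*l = (l + 4)*(l^2 - 2*l) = l*(l + 4)*(l - 2)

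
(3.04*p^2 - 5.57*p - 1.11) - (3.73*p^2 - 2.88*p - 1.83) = -0.69*p^2 - 2.69*p + 0.72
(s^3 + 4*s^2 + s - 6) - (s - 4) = s^3 + 4*s^2 - 2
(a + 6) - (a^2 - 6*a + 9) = -a^2 + 7*a - 3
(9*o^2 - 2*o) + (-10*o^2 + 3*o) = -o^2 + o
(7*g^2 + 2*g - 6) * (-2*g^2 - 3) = -14*g^4 - 4*g^3 - 9*g^2 - 6*g + 18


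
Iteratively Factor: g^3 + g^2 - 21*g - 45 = (g + 3)*(g^2 - 2*g - 15) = (g + 3)^2*(g - 5)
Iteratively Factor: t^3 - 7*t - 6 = (t + 2)*(t^2 - 2*t - 3) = (t + 1)*(t + 2)*(t - 3)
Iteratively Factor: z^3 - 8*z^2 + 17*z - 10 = (z - 2)*(z^2 - 6*z + 5) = (z - 5)*(z - 2)*(z - 1)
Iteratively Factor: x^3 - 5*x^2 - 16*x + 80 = (x + 4)*(x^2 - 9*x + 20) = (x - 5)*(x + 4)*(x - 4)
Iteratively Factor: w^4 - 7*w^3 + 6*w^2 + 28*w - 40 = (w + 2)*(w^3 - 9*w^2 + 24*w - 20) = (w - 2)*(w + 2)*(w^2 - 7*w + 10) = (w - 5)*(w - 2)*(w + 2)*(w - 2)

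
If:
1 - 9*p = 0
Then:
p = 1/9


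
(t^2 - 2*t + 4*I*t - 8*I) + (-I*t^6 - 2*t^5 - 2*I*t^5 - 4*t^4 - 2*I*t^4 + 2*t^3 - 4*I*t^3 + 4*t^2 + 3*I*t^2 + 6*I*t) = -I*t^6 - 2*t^5 - 2*I*t^5 - 4*t^4 - 2*I*t^4 + 2*t^3 - 4*I*t^3 + 5*t^2 + 3*I*t^2 - 2*t + 10*I*t - 8*I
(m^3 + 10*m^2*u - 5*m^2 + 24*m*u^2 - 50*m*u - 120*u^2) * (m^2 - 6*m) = m^5 + 10*m^4*u - 11*m^4 + 24*m^3*u^2 - 110*m^3*u + 30*m^3 - 264*m^2*u^2 + 300*m^2*u + 720*m*u^2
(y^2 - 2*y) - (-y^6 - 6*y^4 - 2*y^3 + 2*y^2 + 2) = y^6 + 6*y^4 + 2*y^3 - y^2 - 2*y - 2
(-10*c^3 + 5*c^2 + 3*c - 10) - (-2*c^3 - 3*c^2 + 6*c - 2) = -8*c^3 + 8*c^2 - 3*c - 8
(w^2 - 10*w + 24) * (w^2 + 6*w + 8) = w^4 - 4*w^3 - 28*w^2 + 64*w + 192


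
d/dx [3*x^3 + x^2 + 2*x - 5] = 9*x^2 + 2*x + 2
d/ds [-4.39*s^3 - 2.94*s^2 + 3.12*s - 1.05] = -13.17*s^2 - 5.88*s + 3.12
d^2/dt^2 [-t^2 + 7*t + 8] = -2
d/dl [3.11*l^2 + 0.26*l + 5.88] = 6.22*l + 0.26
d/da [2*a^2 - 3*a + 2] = 4*a - 3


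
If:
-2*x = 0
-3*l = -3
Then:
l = 1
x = 0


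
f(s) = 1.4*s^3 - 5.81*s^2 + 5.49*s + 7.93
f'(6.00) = 86.97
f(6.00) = 134.11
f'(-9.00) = 450.27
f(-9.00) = -1532.69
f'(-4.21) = 128.85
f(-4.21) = -222.63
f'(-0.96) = 20.52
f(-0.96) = -3.93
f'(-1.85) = 41.36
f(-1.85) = -30.98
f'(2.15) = -0.08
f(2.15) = 6.79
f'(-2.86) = 73.08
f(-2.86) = -88.05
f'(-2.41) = 57.89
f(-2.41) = -58.64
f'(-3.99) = 118.72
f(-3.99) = -195.40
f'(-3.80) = 110.29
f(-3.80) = -173.65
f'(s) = 4.2*s^2 - 11.62*s + 5.49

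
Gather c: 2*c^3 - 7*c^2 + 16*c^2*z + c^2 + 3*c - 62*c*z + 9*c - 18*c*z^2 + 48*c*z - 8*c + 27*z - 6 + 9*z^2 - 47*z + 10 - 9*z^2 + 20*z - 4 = 2*c^3 + c^2*(16*z - 6) + c*(-18*z^2 - 14*z + 4)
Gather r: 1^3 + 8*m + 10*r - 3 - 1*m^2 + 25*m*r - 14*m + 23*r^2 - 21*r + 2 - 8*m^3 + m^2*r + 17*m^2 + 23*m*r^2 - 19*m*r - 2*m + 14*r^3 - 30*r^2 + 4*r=-8*m^3 + 16*m^2 - 8*m + 14*r^3 + r^2*(23*m - 7) + r*(m^2 + 6*m - 7)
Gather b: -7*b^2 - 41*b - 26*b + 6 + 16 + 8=-7*b^2 - 67*b + 30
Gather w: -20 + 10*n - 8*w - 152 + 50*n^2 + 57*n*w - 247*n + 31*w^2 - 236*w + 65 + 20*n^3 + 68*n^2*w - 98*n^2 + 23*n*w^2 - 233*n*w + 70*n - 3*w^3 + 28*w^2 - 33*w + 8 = 20*n^3 - 48*n^2 - 167*n - 3*w^3 + w^2*(23*n + 59) + w*(68*n^2 - 176*n - 277) - 99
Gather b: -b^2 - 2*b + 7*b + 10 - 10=-b^2 + 5*b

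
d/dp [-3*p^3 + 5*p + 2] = 5 - 9*p^2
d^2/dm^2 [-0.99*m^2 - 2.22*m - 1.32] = -1.98000000000000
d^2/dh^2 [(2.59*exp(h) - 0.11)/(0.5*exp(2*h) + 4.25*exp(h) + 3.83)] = (0.6475*exp(4*h) - 5.61375*exp(3*h) - 30.46035*exp(2*h) - 43.303*exp(h) + 39.782976)*exp(h)/(0.125*exp(6*h) + 3.1875*exp(5*h) + 29.96625*exp(4*h) + 125.598125*exp(3*h) + 229.541475*exp(2*h) + 187.028475*exp(h) + 56.181887)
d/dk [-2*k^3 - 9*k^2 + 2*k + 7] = -6*k^2 - 18*k + 2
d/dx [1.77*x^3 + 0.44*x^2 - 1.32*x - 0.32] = 5.31*x^2 + 0.88*x - 1.32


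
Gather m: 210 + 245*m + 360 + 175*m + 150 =420*m + 720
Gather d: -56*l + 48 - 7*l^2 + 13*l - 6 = -7*l^2 - 43*l + 42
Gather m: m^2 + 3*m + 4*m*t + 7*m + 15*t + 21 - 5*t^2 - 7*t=m^2 + m*(4*t + 10) - 5*t^2 + 8*t + 21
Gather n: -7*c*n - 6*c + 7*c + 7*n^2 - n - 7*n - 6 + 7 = c + 7*n^2 + n*(-7*c - 8) + 1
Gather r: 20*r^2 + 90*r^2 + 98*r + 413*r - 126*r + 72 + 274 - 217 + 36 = 110*r^2 + 385*r + 165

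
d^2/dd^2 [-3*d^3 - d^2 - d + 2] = -18*d - 2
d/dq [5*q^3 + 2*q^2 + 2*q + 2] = 15*q^2 + 4*q + 2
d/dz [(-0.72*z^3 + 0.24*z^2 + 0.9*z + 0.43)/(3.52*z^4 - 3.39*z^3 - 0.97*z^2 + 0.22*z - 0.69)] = (2.5344*z^6 - 1.6896*z^5 - 7.992*z^4 - 0.2692*z^3 + 6.7893*z^2 + 0.503*z - 0.7156)/(12.3904*z^8 - 23.8656*z^7 + 4.6633*z^6 + 8.1254*z^5 - 5.4083*z^4 + 4.2514*z^3 + 1.387*z^2 - 0.3036*z + 0.4761)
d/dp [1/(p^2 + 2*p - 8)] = 2*(-p - 1)/(p^2 + 2*p - 8)^2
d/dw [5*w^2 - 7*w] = 10*w - 7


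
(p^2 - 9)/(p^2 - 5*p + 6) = (p + 3)/(p - 2)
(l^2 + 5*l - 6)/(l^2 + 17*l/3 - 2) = 3*(l - 1)/(3*l - 1)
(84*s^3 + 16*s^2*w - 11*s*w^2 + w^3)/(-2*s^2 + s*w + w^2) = (-42*s^2 + 13*s*w - w^2)/(s - w)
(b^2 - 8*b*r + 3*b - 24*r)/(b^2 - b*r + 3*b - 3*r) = (-b + 8*r)/(-b + r)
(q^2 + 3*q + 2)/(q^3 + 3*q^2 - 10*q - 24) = (q + 1)/(q^2 + q - 12)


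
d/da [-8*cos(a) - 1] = 8*sin(a)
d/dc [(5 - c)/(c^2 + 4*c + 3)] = (-c^2 - 4*c + 2*(c - 5)*(c + 2) - 3)/(c^2 + 4*c + 3)^2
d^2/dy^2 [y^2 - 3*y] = 2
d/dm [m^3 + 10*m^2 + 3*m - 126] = 3*m^2 + 20*m + 3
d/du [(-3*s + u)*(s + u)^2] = (-5*s + 3*u)*(s + u)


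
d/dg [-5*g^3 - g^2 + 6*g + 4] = -15*g^2 - 2*g + 6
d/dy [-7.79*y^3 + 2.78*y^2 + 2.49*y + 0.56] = -23.37*y^2 + 5.56*y + 2.49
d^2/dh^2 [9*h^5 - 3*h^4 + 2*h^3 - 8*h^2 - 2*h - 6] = 180*h^3 - 36*h^2 + 12*h - 16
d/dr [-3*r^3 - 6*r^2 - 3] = 3*r*(-3*r - 4)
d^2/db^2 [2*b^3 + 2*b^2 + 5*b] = 12*b + 4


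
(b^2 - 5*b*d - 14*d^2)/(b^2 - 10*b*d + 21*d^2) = (b + 2*d)/(b - 3*d)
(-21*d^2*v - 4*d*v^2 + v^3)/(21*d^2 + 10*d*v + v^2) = v*(-7*d + v)/(7*d + v)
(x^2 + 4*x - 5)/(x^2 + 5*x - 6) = (x + 5)/(x + 6)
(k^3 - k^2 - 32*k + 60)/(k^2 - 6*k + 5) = (k^2 + 4*k - 12)/(k - 1)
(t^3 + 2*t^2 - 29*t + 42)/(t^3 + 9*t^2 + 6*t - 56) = (t - 3)/(t + 4)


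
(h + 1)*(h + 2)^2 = h^3 + 5*h^2 + 8*h + 4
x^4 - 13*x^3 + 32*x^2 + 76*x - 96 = (x - 8)*(x - 6)*(x - 1)*(x + 2)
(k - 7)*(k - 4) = k^2 - 11*k + 28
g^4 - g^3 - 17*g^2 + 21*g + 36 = (g - 3)^2*(g + 1)*(g + 4)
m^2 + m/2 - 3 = (m - 3/2)*(m + 2)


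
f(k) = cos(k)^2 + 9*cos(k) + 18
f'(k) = -2*sin(k)*cos(k) - 9*sin(k)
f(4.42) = 15.49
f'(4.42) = 8.07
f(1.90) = 15.19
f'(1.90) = -7.90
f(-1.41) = 19.47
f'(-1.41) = 9.20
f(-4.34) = 14.86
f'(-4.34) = -7.71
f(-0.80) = 24.76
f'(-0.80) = 7.46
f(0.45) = 26.91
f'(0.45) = -4.70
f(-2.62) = 10.95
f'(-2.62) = 3.62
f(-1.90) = 15.19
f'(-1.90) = 7.90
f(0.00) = 28.00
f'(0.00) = 0.00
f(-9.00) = 10.63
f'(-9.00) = 2.96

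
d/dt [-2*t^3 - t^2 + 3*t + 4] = -6*t^2 - 2*t + 3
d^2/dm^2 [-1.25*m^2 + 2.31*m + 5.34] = -2.50000000000000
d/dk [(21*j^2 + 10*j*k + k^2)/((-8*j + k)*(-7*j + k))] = 5*j*(175*j^2 + 14*j*k - 5*k^2)/(3136*j^4 - 1680*j^3*k + 337*j^2*k^2 - 30*j*k^3 + k^4)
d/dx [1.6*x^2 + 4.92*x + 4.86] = 3.2*x + 4.92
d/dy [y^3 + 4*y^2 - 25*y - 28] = 3*y^2 + 8*y - 25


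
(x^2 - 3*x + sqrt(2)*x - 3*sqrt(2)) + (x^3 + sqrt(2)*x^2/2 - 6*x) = x^3 + sqrt(2)*x^2/2 + x^2 - 9*x + sqrt(2)*x - 3*sqrt(2)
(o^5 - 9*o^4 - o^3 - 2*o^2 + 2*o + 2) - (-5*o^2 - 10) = o^5 - 9*o^4 - o^3 + 3*o^2 + 2*o + 12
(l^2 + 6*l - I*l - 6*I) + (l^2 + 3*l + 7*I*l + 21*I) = 2*l^2 + 9*l + 6*I*l + 15*I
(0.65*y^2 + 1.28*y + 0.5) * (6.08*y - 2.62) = 3.952*y^3 + 6.0794*y^2 - 0.3136*y - 1.31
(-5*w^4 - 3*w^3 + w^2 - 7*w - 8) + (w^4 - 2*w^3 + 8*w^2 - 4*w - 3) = -4*w^4 - 5*w^3 + 9*w^2 - 11*w - 11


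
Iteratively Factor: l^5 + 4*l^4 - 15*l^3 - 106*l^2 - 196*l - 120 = (l + 2)*(l^4 + 2*l^3 - 19*l^2 - 68*l - 60) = (l - 5)*(l + 2)*(l^3 + 7*l^2 + 16*l + 12) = (l - 5)*(l + 2)*(l + 3)*(l^2 + 4*l + 4) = (l - 5)*(l + 2)^2*(l + 3)*(l + 2)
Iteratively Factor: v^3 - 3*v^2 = (v)*(v^2 - 3*v) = v^2*(v - 3)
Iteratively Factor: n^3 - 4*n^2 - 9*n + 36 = (n + 3)*(n^2 - 7*n + 12) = (n - 4)*(n + 3)*(n - 3)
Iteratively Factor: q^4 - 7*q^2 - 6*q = (q + 1)*(q^3 - q^2 - 6*q) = (q + 1)*(q + 2)*(q^2 - 3*q) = q*(q + 1)*(q + 2)*(q - 3)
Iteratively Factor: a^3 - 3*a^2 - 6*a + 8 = (a + 2)*(a^2 - 5*a + 4) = (a - 1)*(a + 2)*(a - 4)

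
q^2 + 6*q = q*(q + 6)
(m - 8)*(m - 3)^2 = m^3 - 14*m^2 + 57*m - 72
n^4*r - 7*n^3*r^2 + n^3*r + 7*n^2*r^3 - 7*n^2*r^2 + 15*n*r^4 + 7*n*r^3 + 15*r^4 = (n - 5*r)*(n - 3*r)*(n + r)*(n*r + r)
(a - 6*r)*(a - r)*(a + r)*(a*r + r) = a^4*r - 6*a^3*r^2 + a^3*r - a^2*r^3 - 6*a^2*r^2 + 6*a*r^4 - a*r^3 + 6*r^4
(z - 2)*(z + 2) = z^2 - 4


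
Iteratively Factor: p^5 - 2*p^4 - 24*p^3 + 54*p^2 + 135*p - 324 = (p - 3)*(p^4 + p^3 - 21*p^2 - 9*p + 108) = (p - 3)*(p + 4)*(p^3 - 3*p^2 - 9*p + 27) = (p - 3)*(p + 3)*(p + 4)*(p^2 - 6*p + 9) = (p - 3)^2*(p + 3)*(p + 4)*(p - 3)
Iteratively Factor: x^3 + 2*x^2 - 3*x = (x + 3)*(x^2 - x) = (x - 1)*(x + 3)*(x)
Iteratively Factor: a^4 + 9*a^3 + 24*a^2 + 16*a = (a + 4)*(a^3 + 5*a^2 + 4*a) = (a + 1)*(a + 4)*(a^2 + 4*a) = (a + 1)*(a + 4)^2*(a)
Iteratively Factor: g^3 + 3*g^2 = (g)*(g^2 + 3*g) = g^2*(g + 3)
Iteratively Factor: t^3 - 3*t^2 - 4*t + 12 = (t - 2)*(t^2 - t - 6) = (t - 3)*(t - 2)*(t + 2)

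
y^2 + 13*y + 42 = (y + 6)*(y + 7)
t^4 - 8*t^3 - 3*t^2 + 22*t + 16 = (t - 8)*(t - 2)*(t + 1)^2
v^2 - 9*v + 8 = (v - 8)*(v - 1)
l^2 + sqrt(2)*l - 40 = (l - 4*sqrt(2))*(l + 5*sqrt(2))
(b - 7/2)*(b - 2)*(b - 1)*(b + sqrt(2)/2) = b^4 - 13*b^3/2 + sqrt(2)*b^3/2 - 13*sqrt(2)*b^2/4 + 25*b^2/2 - 7*b + 25*sqrt(2)*b/4 - 7*sqrt(2)/2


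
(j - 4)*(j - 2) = j^2 - 6*j + 8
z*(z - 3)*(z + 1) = z^3 - 2*z^2 - 3*z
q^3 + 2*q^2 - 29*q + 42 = (q - 3)*(q - 2)*(q + 7)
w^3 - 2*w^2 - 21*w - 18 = (w - 6)*(w + 1)*(w + 3)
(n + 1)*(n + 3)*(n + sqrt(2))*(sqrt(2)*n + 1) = sqrt(2)*n^4 + 3*n^3 + 4*sqrt(2)*n^3 + 4*sqrt(2)*n^2 + 12*n^2 + 4*sqrt(2)*n + 9*n + 3*sqrt(2)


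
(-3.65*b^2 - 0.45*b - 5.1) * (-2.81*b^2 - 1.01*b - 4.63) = 10.2565*b^4 + 4.951*b^3 + 31.685*b^2 + 7.2345*b + 23.613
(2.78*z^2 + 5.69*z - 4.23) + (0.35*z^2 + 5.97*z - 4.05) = 3.13*z^2 + 11.66*z - 8.28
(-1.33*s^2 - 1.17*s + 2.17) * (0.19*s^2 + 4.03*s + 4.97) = -0.2527*s^4 - 5.5822*s^3 - 10.9129*s^2 + 2.9302*s + 10.7849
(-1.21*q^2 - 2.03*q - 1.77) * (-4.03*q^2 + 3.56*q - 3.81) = 4.8763*q^4 + 3.8733*q^3 + 4.5164*q^2 + 1.4331*q + 6.7437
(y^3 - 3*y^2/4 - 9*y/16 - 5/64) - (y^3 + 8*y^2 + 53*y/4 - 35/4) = -35*y^2/4 - 221*y/16 + 555/64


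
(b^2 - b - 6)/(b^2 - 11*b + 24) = (b + 2)/(b - 8)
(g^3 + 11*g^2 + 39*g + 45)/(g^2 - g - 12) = (g^2 + 8*g + 15)/(g - 4)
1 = 1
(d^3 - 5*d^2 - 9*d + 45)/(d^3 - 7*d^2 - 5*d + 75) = (d - 3)/(d - 5)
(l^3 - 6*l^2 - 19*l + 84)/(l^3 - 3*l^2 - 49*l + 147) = (l + 4)/(l + 7)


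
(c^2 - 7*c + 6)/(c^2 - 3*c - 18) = (c - 1)/(c + 3)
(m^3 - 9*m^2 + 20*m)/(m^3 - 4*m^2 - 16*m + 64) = m*(m - 5)/(m^2 - 16)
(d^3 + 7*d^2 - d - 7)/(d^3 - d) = (d + 7)/d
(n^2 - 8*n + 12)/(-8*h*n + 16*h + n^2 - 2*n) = (6 - n)/(8*h - n)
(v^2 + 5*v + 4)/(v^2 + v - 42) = (v^2 + 5*v + 4)/(v^2 + v - 42)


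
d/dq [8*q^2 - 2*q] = 16*q - 2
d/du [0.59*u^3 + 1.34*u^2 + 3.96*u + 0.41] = 1.77*u^2 + 2.68*u + 3.96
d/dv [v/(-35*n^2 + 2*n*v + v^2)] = (-35*n^2 + 2*n*v + v^2 - 2*v*(n + v))/(-35*n^2 + 2*n*v + v^2)^2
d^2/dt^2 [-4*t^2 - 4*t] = -8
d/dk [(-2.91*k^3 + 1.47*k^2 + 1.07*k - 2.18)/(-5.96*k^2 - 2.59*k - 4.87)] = (17.3436*k^4 + 15.0738*k^3 + 45.085*k^2 - 40.3034*k - 10.8571)/(35.5216*k^4 + 30.8728*k^3 + 64.7585*k^2 + 25.2266*k + 23.7169)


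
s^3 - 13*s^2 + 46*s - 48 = (s - 8)*(s - 3)*(s - 2)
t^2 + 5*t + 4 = (t + 1)*(t + 4)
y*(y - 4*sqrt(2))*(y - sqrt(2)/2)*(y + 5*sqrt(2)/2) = y^4 - 2*sqrt(2)*y^3 - 37*y^2/2 + 10*sqrt(2)*y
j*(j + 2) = j^2 + 2*j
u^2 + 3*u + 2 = (u + 1)*(u + 2)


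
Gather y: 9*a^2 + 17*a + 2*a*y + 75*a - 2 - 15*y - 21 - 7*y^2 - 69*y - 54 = 9*a^2 + 92*a - 7*y^2 + y*(2*a - 84) - 77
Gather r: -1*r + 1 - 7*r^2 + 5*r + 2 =-7*r^2 + 4*r + 3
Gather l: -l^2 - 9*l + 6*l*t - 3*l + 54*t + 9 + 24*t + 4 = -l^2 + l*(6*t - 12) + 78*t + 13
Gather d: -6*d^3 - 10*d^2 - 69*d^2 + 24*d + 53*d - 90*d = -6*d^3 - 79*d^2 - 13*d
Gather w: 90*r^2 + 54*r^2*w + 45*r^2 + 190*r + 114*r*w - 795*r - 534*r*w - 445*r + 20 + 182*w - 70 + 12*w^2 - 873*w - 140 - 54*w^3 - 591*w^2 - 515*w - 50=135*r^2 - 1050*r - 54*w^3 - 579*w^2 + w*(54*r^2 - 420*r - 1206) - 240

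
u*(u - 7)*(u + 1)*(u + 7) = u^4 + u^3 - 49*u^2 - 49*u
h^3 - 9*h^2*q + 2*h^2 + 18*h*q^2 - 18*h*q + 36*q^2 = (h + 2)*(h - 6*q)*(h - 3*q)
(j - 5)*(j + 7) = j^2 + 2*j - 35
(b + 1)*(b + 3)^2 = b^3 + 7*b^2 + 15*b + 9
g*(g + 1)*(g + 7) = g^3 + 8*g^2 + 7*g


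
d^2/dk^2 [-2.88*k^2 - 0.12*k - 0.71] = -5.76000000000000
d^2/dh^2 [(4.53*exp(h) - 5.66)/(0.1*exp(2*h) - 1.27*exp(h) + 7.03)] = (0.0453000000000001*exp(4*h) + 0.348910000000002*exp(3*h) - 16.95108*exp(2*h) + 47.231199*exp(h) + 173.343631)*exp(h)/(0.001*exp(6*h) - 0.0381*exp(5*h) + 0.69477*exp(4*h) - 7.405243*exp(3*h) + 48.842331*exp(2*h) - 188.293629*exp(h) + 347.428927)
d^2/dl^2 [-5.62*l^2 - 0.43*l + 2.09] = -11.2400000000000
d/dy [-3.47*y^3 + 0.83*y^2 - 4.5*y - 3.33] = -10.41*y^2 + 1.66*y - 4.5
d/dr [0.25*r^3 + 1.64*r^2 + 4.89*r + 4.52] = 0.75*r^2 + 3.28*r + 4.89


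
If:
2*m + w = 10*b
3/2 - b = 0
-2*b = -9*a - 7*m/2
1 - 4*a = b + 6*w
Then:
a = -1123/488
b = 3/2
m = 1653/244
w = 177/122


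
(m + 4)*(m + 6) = m^2 + 10*m + 24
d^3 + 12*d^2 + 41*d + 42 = (d + 2)*(d + 3)*(d + 7)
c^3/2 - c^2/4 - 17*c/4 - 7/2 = (c/2 + 1)*(c - 7/2)*(c + 1)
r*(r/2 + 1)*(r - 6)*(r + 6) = r^4/2 + r^3 - 18*r^2 - 36*r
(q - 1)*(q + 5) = q^2 + 4*q - 5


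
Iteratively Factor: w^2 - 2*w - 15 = (w - 5)*(w + 3)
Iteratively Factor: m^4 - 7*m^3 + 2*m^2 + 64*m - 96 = (m - 4)*(m^3 - 3*m^2 - 10*m + 24) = (m - 4)*(m - 2)*(m^2 - m - 12) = (m - 4)^2*(m - 2)*(m + 3)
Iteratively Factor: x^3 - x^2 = (x)*(x^2 - x) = x*(x - 1)*(x)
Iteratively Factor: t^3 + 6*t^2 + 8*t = (t + 4)*(t^2 + 2*t) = t*(t + 4)*(t + 2)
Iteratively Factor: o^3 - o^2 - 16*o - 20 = (o + 2)*(o^2 - 3*o - 10) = (o - 5)*(o + 2)*(o + 2)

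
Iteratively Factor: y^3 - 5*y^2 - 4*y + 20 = (y + 2)*(y^2 - 7*y + 10) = (y - 5)*(y + 2)*(y - 2)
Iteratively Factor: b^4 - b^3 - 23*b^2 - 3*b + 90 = (b - 2)*(b^3 + b^2 - 21*b - 45) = (b - 5)*(b - 2)*(b^2 + 6*b + 9) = (b - 5)*(b - 2)*(b + 3)*(b + 3)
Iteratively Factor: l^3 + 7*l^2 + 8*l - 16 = (l + 4)*(l^2 + 3*l - 4) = (l + 4)^2*(l - 1)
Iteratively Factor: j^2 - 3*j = (j - 3)*(j)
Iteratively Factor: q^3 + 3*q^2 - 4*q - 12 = (q + 2)*(q^2 + q - 6) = (q + 2)*(q + 3)*(q - 2)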